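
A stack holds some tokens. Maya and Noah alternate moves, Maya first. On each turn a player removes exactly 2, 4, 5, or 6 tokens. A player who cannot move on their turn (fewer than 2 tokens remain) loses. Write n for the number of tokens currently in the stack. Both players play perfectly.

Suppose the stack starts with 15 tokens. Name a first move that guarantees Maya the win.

Use the standard recursion: the mover loses at a terminal position; elsewhere, the mover wins exactly when some move hands the opponent an L position.
n=0: no move → L
n=1: no move → L
n=2: can move to 0, which is L ⇒ W
n=3: can move to 1, which is L ⇒ W
n=4: can move to 0, which is L ⇒ W
n=5: can move to 1, which is L ⇒ W
n=6: can move to 1, which is L ⇒ W
n=7: can move to 1, which is L ⇒ W
n=8: moves to 6(W), 4(W), 3(W), 2(W); every one is W ⇒ L
n=9: moves to 7(W), 5(W), 4(W), 3(W); every one is W ⇒ L
n=10: can move to 8, which is L ⇒ W
n=11: can move to 9, which is L ⇒ W
n=12: can move to 8, which is L ⇒ W
n=13: can move to 9, which is L ⇒ W
n=14: can move to 9, which is L ⇒ W
n=15: can move to 9, which is L ⇒ W
From 15, the L positions reachable in one move are: 9.

Remove 6, leaving 9.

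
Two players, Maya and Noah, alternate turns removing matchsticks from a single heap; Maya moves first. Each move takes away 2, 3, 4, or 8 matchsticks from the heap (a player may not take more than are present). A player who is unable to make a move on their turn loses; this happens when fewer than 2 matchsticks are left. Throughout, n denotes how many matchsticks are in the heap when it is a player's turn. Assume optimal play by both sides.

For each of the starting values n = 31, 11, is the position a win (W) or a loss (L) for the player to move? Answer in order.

31: L, 11: W

Use the standard recursion: the mover loses at a terminal position; elsewhere, the mover wins exactly when some move hands the opponent an L position.
n=0: no move → L
n=1: no move → L
n=2: W (go to 0, an L position)
n=3: W (go to 1, an L position)
n=4: W (go to 1, an L position)
n=5: W (go to 1, an L position)
n=6: L (options 4(W), 3(W), 2(W) are all W)
n=7: L (options 5(W), 4(W), 3(W) are all W)
n=8: W (go to 6, an L position)
n=9: W (go to 7, an L position)
n=10: W (go to 7, an L position)
n=11: W (go to 7, an L position)
n=12: L (options 10(W), 9(W), 8(W), 4(W) are all W)
n=13: L (options 11(W), 10(W), 9(W), 5(W) are all W)
n=14: W (go to 12, an L position)
n=15: W (go to 13, an L position)
n=16: W (go to 13, an L position)
n=17: W (go to 13, an L position)
n=18: L (options 16(W), 15(W), 14(W), 10(W) are all W)
n=19: L (options 17(W), 16(W), 15(W), 11(W) are all W)
n=20: W (go to 18, an L position)
n=21: W (go to 19, an L position)
n=22: W (go to 19, an L position)
n=23: W (go to 19, an L position)
n=24: L (options 22(W), 21(W), 20(W), 16(W) are all W)
n=25: L (options 23(W), 22(W), 21(W), 17(W) are all W)
n=26: W (go to 24, an L position)
n=27: W (go to 25, an L position)
n=28: W (go to 25, an L position)
n=29: W (go to 25, an L position)
n=30: L (options 28(W), 27(W), 26(W), 22(W) are all W)
n=31: L (options 29(W), 28(W), 27(W), 23(W) are all W)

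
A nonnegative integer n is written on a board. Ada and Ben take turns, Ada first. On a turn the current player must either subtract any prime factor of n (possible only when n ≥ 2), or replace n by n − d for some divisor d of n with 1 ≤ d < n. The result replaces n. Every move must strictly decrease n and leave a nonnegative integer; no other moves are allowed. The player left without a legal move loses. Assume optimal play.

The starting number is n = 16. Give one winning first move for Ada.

Move to 14.

Build the W/L table. Terminal = L. A non-terminal position is W if it has a move to some L; otherwise it is L.
n=0: no move → L
n=1: no move → L
n=2: W (go to 0, an L position)
n=3: W (go to 0, an L position)
n=4: L (options 2(W), 3(W) are all W)
n=5: W (go to 0, an L position)
n=6: W (go to 4, an L position)
n=7: W (go to 0, an L position)
n=8: W (go to 4, an L position)
n=9: L (options 6(W), 8(W) are all W)
n=10: W (go to 9, an L position)
n=11: W (go to 0, an L position)
n=12: W (go to 9, an L position)
n=13: W (go to 0, an L position)
n=14: L (options 7(W), 12(W), 13(W) are all W)
n=15: W (go to 14, an L position)
n=16: W (go to 14, an L position)
From 16, the L positions reachable in one move are: 14.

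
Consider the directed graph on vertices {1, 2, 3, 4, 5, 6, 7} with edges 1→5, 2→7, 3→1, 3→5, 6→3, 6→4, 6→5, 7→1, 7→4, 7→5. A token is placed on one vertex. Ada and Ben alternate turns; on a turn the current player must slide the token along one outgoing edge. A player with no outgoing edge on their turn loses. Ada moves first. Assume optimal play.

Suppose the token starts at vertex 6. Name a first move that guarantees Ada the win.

Classify positions by backward induction: terminal positions (no move available) are L. From any other position, the mover wins iff some move reaches an L.
Every edge goes from a vertex to one that appears earlier in the order 4, 5, 1, 7, 3, 2, 6, so processing vertices in that order labels each vertex after all of its successors.
4: no outgoing edge → L
5: no outgoing edge → L
1: →5(L), so W
7: →5(L), so W
3: →5(L), so W
2: →7(W) only, which is W, so L
6: →5(L), so W
From 6, the L positions reachable in one move are: 5, 4. Any move reaching one of these is winning.

Move to 5.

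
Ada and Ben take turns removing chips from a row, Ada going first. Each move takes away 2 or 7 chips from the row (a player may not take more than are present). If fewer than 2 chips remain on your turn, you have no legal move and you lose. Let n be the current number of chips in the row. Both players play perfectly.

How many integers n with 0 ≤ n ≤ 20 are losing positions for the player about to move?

Positions with no move are L. A position that does have a move is losing for the player to move precisely when every available move leads to a winning position for the opponent. Fill in the labels:
n=0: no move → L
n=1: no move → L
n=2: W (go to 0, an L position)
n=3: W (go to 1, an L position)
n=4: L (sole option 2(W) is W)
n=5: L (sole option 3(W) is W)
n=6: W (go to 4, an L position)
n=7: W (go to 5, an L position)
n=8: W (go to 1, an L position)
n=9: L (options 7(W), 2(W) are all W)
n=10: L (options 8(W), 3(W) are all W)
n=11: W (go to 9, an L position)
n=12: W (go to 10, an L position)
n=13: L (options 11(W), 6(W) are all W)
n=14: L (options 12(W), 7(W) are all W)
n=15: W (go to 13, an L position)
n=16: W (go to 14, an L position)
n=17: W (go to 10, an L position)
n=18: L (options 16(W), 11(W) are all W)
n=19: L (options 17(W), 12(W) are all W)
n=20: W (go to 18, an L position)
L entries with 0 ≤ n ≤ 20: n = 0, 1, 4, 5, 9, 10, 13, 14, 18, 19; that makes 10.

10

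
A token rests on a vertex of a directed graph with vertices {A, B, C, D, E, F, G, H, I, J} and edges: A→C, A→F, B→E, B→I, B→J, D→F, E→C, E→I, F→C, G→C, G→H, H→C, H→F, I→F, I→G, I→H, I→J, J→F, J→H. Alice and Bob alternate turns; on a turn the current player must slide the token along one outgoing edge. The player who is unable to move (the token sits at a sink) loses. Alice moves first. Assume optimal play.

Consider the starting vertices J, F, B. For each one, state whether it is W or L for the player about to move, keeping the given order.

Label each position W (a win for the player to move) or L (a loss). A position with no legal move is L; any other position is W exactly when some move reaches an L, and L when every move reaches a W.
Every edge goes from a vertex to one that appears earlier in the order C, F, H, J, G, I, E, D, B, A, so processing vertices in that order labels each vertex after all of its successors.
C: no outgoing edge → L
F: reaches L-position C → W
H: reaches L-position C → W
J: only reaches H(W), F(W), all W → L
G: reaches L-position C → W
I: reaches L-position J → W
E: reaches L-position C → W
D: only reaches F(W), which is W → L
B: reaches L-position J → W
A: reaches L-position C → W

J: L, F: W, B: W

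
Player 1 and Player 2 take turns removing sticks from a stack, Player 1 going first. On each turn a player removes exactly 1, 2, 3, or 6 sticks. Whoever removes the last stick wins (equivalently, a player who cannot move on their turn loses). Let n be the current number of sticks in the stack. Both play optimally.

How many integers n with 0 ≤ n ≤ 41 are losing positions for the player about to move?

Classify positions by backward induction: terminal positions (no move available) are L. From any other position, the mover wins iff some move reaches an L.
n=0: no move → L
n=1: W (go to 0, an L position)
n=2: W (go to 0, an L position)
n=3: W (go to 0, an L position)
n=4: L (options 3(W), 2(W), 1(W) are all W)
n=5: W (go to 4, an L position)
n=6: W (go to 4, an L position)
n=7: W (go to 4, an L position)
n=8: L (options 7(W), 6(W), 5(W), 2(W) are all W)
n=9: W (go to 8, an L position)
n=10: W (go to 8, an L position)
n=11: W (go to 8, an L position)
n=12: L (options 11(W), 10(W), 9(W), 6(W) are all W)
n=13: W (go to 12, an L position)
n=14: W (go to 12, an L position)
n=15: W (go to 12, an L position)
n=16: L (options 15(W), 14(W), 13(W), 10(W) are all W)
n=17: W (go to 16, an L position)
n=18: W (go to 16, an L position)
n=19: W (go to 16, an L position)
n=20: L (options 19(W), 18(W), 17(W), 14(W) are all W)
n=21: W (go to 20, an L position)
n=22: W (go to 20, an L position)
n=23: W (go to 20, an L position)
n=24: L (options 23(W), 22(W), 21(W), 18(W) are all W)
n=25: W (go to 24, an L position)
n=26: W (go to 24, an L position)
n=27: W (go to 24, an L position)
n=28: L (options 27(W), 26(W), 25(W), 22(W) are all W)
n=29: W (go to 28, an L position)
n=30: W (go to 28, an L position)
n=31: W (go to 28, an L position)
n=32: L (options 31(W), 30(W), 29(W), 26(W) are all W)
n=33: W (go to 32, an L position)
n=34: W (go to 32, an L position)
n=35: W (go to 32, an L position)
n=36: L (options 35(W), 34(W), 33(W), 30(W) are all W)
n=37: W (go to 36, an L position)
n=38: W (go to 36, an L position)
n=39: W (go to 36, an L position)
n=40: L (options 39(W), 38(W), 37(W), 34(W) are all W)
n=41: W (go to 40, an L position)
L entries with 0 ≤ n ≤ 41: n = 0, 4, 8, 12, 16, 20, 24, 28, 32, 36, 40; that makes 11.

11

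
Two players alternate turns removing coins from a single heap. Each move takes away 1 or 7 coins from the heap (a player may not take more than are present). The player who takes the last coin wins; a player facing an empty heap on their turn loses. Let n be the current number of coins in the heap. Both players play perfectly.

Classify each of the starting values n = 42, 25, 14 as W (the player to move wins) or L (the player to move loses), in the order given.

42: L, 25: W, 14: L

Build the W/L table. Terminal = L. A non-terminal position is W if it has a move to some L; otherwise it is L.
n=0: no move → L
n=1: can move to 0, which is L ⇒ W
n=2: the only move is to 1(W), a W ⇒ L
n=3: can move to 2, which is L ⇒ W
n=4: the only move is to 3(W), a W ⇒ L
n=5: can move to 4, which is L ⇒ W
n=6: the only move is to 5(W), a W ⇒ L
n=7: can move to 6, which is L ⇒ W
n=8: moves to 7(W), 1(W); every one is W ⇒ L
n=9: can move to 8, which is L ⇒ W
n=10: moves to 9(W), 3(W); every one is W ⇒ L
n=11: can move to 10, which is L ⇒ W
n=12: moves to 11(W), 5(W); every one is W ⇒ L
n=13: can move to 12, which is L ⇒ W
n=14: moves to 13(W), 7(W); every one is W ⇒ L
n=15: can move to 14, which is L ⇒ W
n=16: moves to 15(W), 9(W); every one is W ⇒ L
n=17: can move to 16, which is L ⇒ W
n=18: moves to 17(W), 11(W); every one is W ⇒ L
n=19: can move to 18, which is L ⇒ W
n=20: moves to 19(W), 13(W); every one is W ⇒ L
n=21: can move to 20, which is L ⇒ W
n=22: moves to 21(W), 15(W); every one is W ⇒ L
n=23: can move to 22, which is L ⇒ W
n=24: moves to 23(W), 17(W); every one is W ⇒ L
n=25: can move to 24, which is L ⇒ W
n=26: moves to 25(W), 19(W); every one is W ⇒ L
n=27: can move to 26, which is L ⇒ W
n=28: moves to 27(W), 21(W); every one is W ⇒ L
n=29: can move to 28, which is L ⇒ W
n=30: moves to 29(W), 23(W); every one is W ⇒ L
n=31: can move to 30, which is L ⇒ W
n=32: moves to 31(W), 25(W); every one is W ⇒ L
n=33: can move to 32, which is L ⇒ W
n=34: moves to 33(W), 27(W); every one is W ⇒ L
n=35: can move to 34, which is L ⇒ W
n=36: moves to 35(W), 29(W); every one is W ⇒ L
n=37: can move to 36, which is L ⇒ W
n=38: moves to 37(W), 31(W); every one is W ⇒ L
n=39: can move to 38, which is L ⇒ W
n=40: moves to 39(W), 33(W); every one is W ⇒ L
n=41: can move to 40, which is L ⇒ W
n=42: moves to 41(W), 35(W); every one is W ⇒ L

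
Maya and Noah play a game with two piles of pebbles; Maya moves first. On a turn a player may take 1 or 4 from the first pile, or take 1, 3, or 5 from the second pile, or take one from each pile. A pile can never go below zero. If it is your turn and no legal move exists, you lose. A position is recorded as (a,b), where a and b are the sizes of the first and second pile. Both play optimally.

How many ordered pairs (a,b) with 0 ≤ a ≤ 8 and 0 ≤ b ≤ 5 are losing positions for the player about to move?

15

Use the standard recursion: the mover loses at a terminal position; elsewhere, the mover wins exactly when some move hands the opponent an L position.
Every move lowers a or b (never raises either), so fill the grid row by row in increasing a, and left to right within a row: each cell's successors are then already labelled.
      b=0  b=1  b=2  b=3  b=4  b=5
a=0:    L    W    L    W    L    W
a=1:    W    W    W    W    W    W
a=2:    L    W    L    W    L    W
a=3:    W    W    W    W    W    W
a=4:    W    L    W    L    W    L
a=5:    L    W    W    W    W    W
a=6:    W    W    W    L    W    L
a=7:    L    W    L    W    W    W
a=8:    W    W    W    W    L    W
Cells with no legal move (terminal, hence L): (0,0).
The remaining L cells, each justified by listing all of its moves:
(0,2): only reaches (0,1)(W), which is W → L
(0,4): only reaches (0,3)(W), (0,1)(W), all W → L
(2,0): only reaches (1,0)(W), which is W → L
(2,2): only reaches (1,2)(W), (2,1)(W), (1,1)(W), all W → L
(2,4): only reaches (1,4)(W), (2,3)(W), (2,1)(W), (1,3)(W), all W → L
(4,1): only reaches (3,1)(W), (0,1)(W), (4,0)(W), (3,0)(W), all W → L
(4,3): only reaches (3,3)(W), (0,3)(W), (4,2)(W), (4,0)(W), (3,2)(W), all W → L
(4,5): only reaches (3,5)(W), (0,5)(W), (4,4)(W), (4,2)(W), (4,0)(W), (3,4)(W), all W → L
(5,0): only reaches (4,0)(W), (1,0)(W), all W → L
(6,3): only reaches (5,3)(W), (2,3)(W), (6,2)(W), (6,0)(W), (5,2)(W), all W → L
(6,5): only reaches (5,5)(W), (2,5)(W), (6,4)(W), (6,2)(W), (6,0)(W), (5,4)(W), all W → L
(7,0): only reaches (6,0)(W), (3,0)(W), all W → L
(7,2): only reaches (6,2)(W), (3,2)(W), (7,1)(W), (6,1)(W), all W → L
(8,4): only reaches (7,4)(W), (4,4)(W), (8,3)(W), (8,1)(W), (7,3)(W), all W → L
Every other cell has at least one move into one of the L cells above, so it is W.
L cells per row: a=0: 3, a=1: 0, a=2: 3, a=3: 0, a=4: 3, a=5: 1, a=6: 2, a=7: 2, a=8: 1; total 15.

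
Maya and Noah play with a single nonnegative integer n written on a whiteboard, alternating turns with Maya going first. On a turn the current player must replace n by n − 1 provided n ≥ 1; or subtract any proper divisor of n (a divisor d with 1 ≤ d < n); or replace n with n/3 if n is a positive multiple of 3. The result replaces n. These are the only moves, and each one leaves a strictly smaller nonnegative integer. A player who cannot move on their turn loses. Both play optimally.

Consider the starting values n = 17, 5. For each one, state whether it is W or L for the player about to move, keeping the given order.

Classify positions by backward induction: terminal positions (no move available) are L. From any other position, the mover wins iff some move reaches an L.
n=0: no move → L
n=1: reaches L-position 0 → W
n=2: only reaches 1(W), which is W → L
n=3: reaches L-position 2 → W
n=4: reaches L-position 2 → W
n=5: only reaches 4(W), which is W → L
n=6: reaches L-position 2 → W
n=7: only reaches 6(W), which is W → L
n=8: reaches L-position 7 → W
n=9: only reaches 3(W), 6(W), 8(W), all W → L
n=10: reaches L-position 5 → W
n=11: only reaches 10(W), which is W → L
n=12: reaches L-position 9 → W
n=13: only reaches 12(W), which is W → L
n=14: reaches L-position 7 → W
n=15: reaches L-position 5 → W
n=16: only reaches 8(W), 12(W), 14(W), 15(W), all W → L
n=17: reaches L-position 16 → W

17: W, 5: L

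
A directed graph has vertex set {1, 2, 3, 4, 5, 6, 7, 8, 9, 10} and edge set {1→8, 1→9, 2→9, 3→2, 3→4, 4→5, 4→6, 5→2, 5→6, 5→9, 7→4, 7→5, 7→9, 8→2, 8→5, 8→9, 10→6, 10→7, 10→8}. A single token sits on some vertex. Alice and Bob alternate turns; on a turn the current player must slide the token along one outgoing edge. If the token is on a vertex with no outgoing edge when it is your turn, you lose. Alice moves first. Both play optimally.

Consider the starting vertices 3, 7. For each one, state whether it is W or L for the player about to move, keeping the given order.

Label each position W (a win for the player to move) or L (a loss). A position with no legal move is L; any other position is W exactly when some move reaches an L, and L when every move reaches a W.
Every edge goes from a vertex to one that appears earlier in the order 9, 6, 2, 5, 8, 4, 7, 3, 1, 10, so processing vertices in that order labels each vertex after all of its successors.
9: no outgoing edge → L
6: no outgoing edge → L
2: →9(L), so W
5: →6(L), so W
8: →9(L), so W
4: →6(L), so W
7: →9(L), so W
3: →4(W), 2(W) — all W, so L
1: →9(L), so W
10: →6(L), so W

3: L, 7: W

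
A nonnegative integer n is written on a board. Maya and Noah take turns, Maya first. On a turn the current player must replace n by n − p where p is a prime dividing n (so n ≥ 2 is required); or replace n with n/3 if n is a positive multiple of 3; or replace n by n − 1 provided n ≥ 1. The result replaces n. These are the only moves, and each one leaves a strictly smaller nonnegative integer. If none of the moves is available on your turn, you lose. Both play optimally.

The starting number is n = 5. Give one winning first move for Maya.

Use the standard recursion: the mover loses at a terminal position; elsewhere, the mover wins exactly when some move hands the opponent an L position.
n=0: no move → L
n=1: can move to 0, which is L ⇒ W
n=2: can move to 0, which is L ⇒ W
n=3: can move to 0, which is L ⇒ W
n=4: moves to 2(W), 3(W); every one is W ⇒ L
n=5: can move to 0, which is L ⇒ W
From 5, the L positions reachable in one move are: 0, 4. Any move reaching one of these is winning.

Move to 0.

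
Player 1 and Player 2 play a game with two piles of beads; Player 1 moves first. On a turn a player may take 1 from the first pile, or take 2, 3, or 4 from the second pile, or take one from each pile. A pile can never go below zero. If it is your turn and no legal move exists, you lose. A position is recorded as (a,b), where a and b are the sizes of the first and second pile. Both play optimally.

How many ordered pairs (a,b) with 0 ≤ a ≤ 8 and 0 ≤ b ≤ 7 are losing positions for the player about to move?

Label each position W (a win for the player to move) or L (a loss). A position with no legal move is L; any other position is W exactly when some move reaches an L, and L when every move reaches a W.
Every move lowers a or b (never raises either), so fill the grid row by row in increasing a, and left to right within a row: each cell's successors are then already labelled.
      b=0  b=1  b=2  b=3  b=4  b=5  b=6  b=7
a=0:    L    L    W    W    W    W    L    L
a=1:    W    W    W    L    L    W    W    W
a=2:    L    L    W    W    W    W    L    L
a=3:    W    W    W    L    L    W    W    W
a=4:    L    L    W    W    W    W    L    L
a=5:    W    W    W    L    L    W    W    W
a=6:    L    L    W    W    W    W    L    L
a=7:    W    W    W    L    L    W    W    W
a=8:    L    L    W    W    W    W    L    L
Cells with no legal move (terminal, hence L): (0,0), (0,1).
The remaining L cells, each justified by listing all of its moves:
(0,6): only reaches (0,4)(W), (0,3)(W), (0,2)(W), all W → L
(0,7): only reaches (0,5)(W), (0,4)(W), (0,3)(W), all W → L
(1,3): only reaches (0,3)(W), (1,1)(W), (1,0)(W), (0,2)(W), all W → L
(1,4): only reaches (0,4)(W), (1,2)(W), (1,1)(W), (1,0)(W), (0,3)(W), all W → L
(2,0): only reaches (1,0)(W), which is W → L
(2,1): only reaches (1,1)(W), (1,0)(W), all W → L
(2,6): only reaches (1,6)(W), (2,4)(W), (2,3)(W), (2,2)(W), (1,5)(W), all W → L
(2,7): only reaches (1,7)(W), (2,5)(W), (2,4)(W), (2,3)(W), (1,6)(W), all W → L
(3,3): only reaches (2,3)(W), (3,1)(W), (3,0)(W), (2,2)(W), all W → L
(3,4): only reaches (2,4)(W), (3,2)(W), (3,1)(W), (3,0)(W), (2,3)(W), all W → L
(4,0): only reaches (3,0)(W), which is W → L
(4,1): only reaches (3,1)(W), (3,0)(W), all W → L
(4,6): only reaches (3,6)(W), (4,4)(W), (4,3)(W), (4,2)(W), (3,5)(W), all W → L
(4,7): only reaches (3,7)(W), (4,5)(W), (4,4)(W), (4,3)(W), (3,6)(W), all W → L
(5,3): only reaches (4,3)(W), (5,1)(W), (5,0)(W), (4,2)(W), all W → L
(5,4): only reaches (4,4)(W), (5,2)(W), (5,1)(W), (5,0)(W), (4,3)(W), all W → L
(6,0): only reaches (5,0)(W), which is W → L
(6,1): only reaches (5,1)(W), (5,0)(W), all W → L
(6,6): only reaches (5,6)(W), (6,4)(W), (6,3)(W), (6,2)(W), (5,5)(W), all W → L
(6,7): only reaches (5,7)(W), (6,5)(W), (6,4)(W), (6,3)(W), (5,6)(W), all W → L
(7,3): only reaches (6,3)(W), (7,1)(W), (7,0)(W), (6,2)(W), all W → L
(7,4): only reaches (6,4)(W), (7,2)(W), (7,1)(W), (7,0)(W), (6,3)(W), all W → L
(8,0): only reaches (7,0)(W), which is W → L
(8,1): only reaches (7,1)(W), (7,0)(W), all W → L
(8,6): only reaches (7,6)(W), (8,4)(W), (8,3)(W), (8,2)(W), (7,5)(W), all W → L
(8,7): only reaches (7,7)(W), (8,5)(W), (8,4)(W), (8,3)(W), (7,6)(W), all W → L
Every other cell has at least one move into one of the L cells above, so it is W.
L cells per row: a=0: 4, a=1: 2, a=2: 4, a=3: 2, a=4: 4, a=5: 2, a=6: 4, a=7: 2, a=8: 4; total 28.

28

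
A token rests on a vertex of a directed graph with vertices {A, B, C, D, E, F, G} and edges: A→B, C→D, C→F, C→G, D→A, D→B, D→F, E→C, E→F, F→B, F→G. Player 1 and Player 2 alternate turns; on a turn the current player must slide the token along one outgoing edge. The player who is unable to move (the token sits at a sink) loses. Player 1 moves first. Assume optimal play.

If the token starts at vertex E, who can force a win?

Player 2 wins.

Build the W/L table. Terminal = L. A non-terminal position is W if it has a move to some L; otherwise it is L.
Every edge goes from a vertex to one that appears earlier in the order G, B, A, F, D, C, E, so processing vertices in that order labels each vertex after all of its successors.
G: no outgoing edge → L
B: no outgoing edge → L
A: can move to B, which is L ⇒ W
F: can move to B, which is L ⇒ W
D: can move to B, which is L ⇒ W
C: can move to G, which is L ⇒ W
E: moves to C(W), F(W); every one is W ⇒ L
The starting position E is L: whatever Player 1 does, the opponent receives a W position.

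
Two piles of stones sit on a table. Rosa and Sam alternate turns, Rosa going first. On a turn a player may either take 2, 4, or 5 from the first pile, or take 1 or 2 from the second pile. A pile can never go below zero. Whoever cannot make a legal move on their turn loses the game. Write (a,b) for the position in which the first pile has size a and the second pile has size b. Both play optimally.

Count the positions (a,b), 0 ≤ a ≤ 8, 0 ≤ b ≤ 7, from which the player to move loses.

22

Positions with no move are L. A position that does have a move is losing for the player to move precisely when every available move leads to a winning position for the opponent. Fill in the labels:
Every move lowers a or b (never raises either), so fill the grid row by row in increasing a, and left to right within a row: each cell's successors are then already labelled.
      b=0  b=1  b=2  b=3  b=4  b=5  b=6  b=7
a=0:    L    W    W    L    W    W    L    W
a=1:    L    W    W    L    W    W    L    W
a=2:    W    L    W    W    L    W    W    L
a=3:    W    L    W    W    L    W    W    L
a=4:    W    W    L    W    W    L    W    W
a=5:    W    W    L    W    W    L    W    W
a=6:    W    W    W    W    W    W    W    W
a=7:    L    W    W    L    W    W    L    W
a=8:    L    W    W    L    W    W    L    W
Cells with no legal move (terminal, hence L): (0,0), (1,0).
The remaining L cells, each justified by listing all of its moves:
(0,3): moves to (0,2)(W), (0,1)(W); every one is W ⇒ L
(0,6): moves to (0,5)(W), (0,4)(W); every one is W ⇒ L
(1,3): moves to (1,2)(W), (1,1)(W); every one is W ⇒ L
(1,6): moves to (1,5)(W), (1,4)(W); every one is W ⇒ L
(2,1): moves to (0,1)(W), (2,0)(W); every one is W ⇒ L
(2,4): moves to (0,4)(W), (2,3)(W), (2,2)(W); every one is W ⇒ L
(2,7): moves to (0,7)(W), (2,6)(W), (2,5)(W); every one is W ⇒ L
(3,1): moves to (1,1)(W), (3,0)(W); every one is W ⇒ L
(3,4): moves to (1,4)(W), (3,3)(W), (3,2)(W); every one is W ⇒ L
(3,7): moves to (1,7)(W), (3,6)(W), (3,5)(W); every one is W ⇒ L
(4,2): moves to (2,2)(W), (0,2)(W), (4,1)(W), (4,0)(W); every one is W ⇒ L
(4,5): moves to (2,5)(W), (0,5)(W), (4,4)(W), (4,3)(W); every one is W ⇒ L
(5,2): moves to (3,2)(W), (1,2)(W), (0,2)(W), (5,1)(W), (5,0)(W); every one is W ⇒ L
(5,5): moves to (3,5)(W), (1,5)(W), (0,5)(W), (5,4)(W), (5,3)(W); every one is W ⇒ L
(7,0): moves to (5,0)(W), (3,0)(W), (2,0)(W); every one is W ⇒ L
(7,3): moves to (5,3)(W), (3,3)(W), (2,3)(W), (7,2)(W), (7,1)(W); every one is W ⇒ L
(7,6): moves to (5,6)(W), (3,6)(W), (2,6)(W), (7,5)(W), (7,4)(W); every one is W ⇒ L
(8,0): moves to (6,0)(W), (4,0)(W), (3,0)(W); every one is W ⇒ L
(8,3): moves to (6,3)(W), (4,3)(W), (3,3)(W), (8,2)(W), (8,1)(W); every one is W ⇒ L
(8,6): moves to (6,6)(W), (4,6)(W), (3,6)(W), (8,5)(W), (8,4)(W); every one is W ⇒ L
Every other cell has at least one move into one of the L cells above, so it is W.
L cells per row: a=0: 3, a=1: 3, a=2: 3, a=3: 3, a=4: 2, a=5: 2, a=6: 0, a=7: 3, a=8: 3; total 22.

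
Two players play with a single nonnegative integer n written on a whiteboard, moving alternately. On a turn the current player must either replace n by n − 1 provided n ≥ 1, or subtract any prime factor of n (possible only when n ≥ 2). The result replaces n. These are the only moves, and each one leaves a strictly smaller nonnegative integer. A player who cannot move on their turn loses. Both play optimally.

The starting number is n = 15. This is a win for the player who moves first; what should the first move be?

Move to 12.

Classify positions by backward induction: terminal positions (no move available) are L. From any other position, the mover wins iff some move reaches an L.
n=0: no move → L
n=1: reaches L-position 0 → W
n=2: reaches L-position 0 → W
n=3: reaches L-position 0 → W
n=4: only reaches 2(W), 3(W), all W → L
n=5: reaches L-position 0 → W
n=6: reaches L-position 4 → W
n=7: reaches L-position 0 → W
n=8: only reaches 6(W), 7(W), all W → L
n=9: reaches L-position 8 → W
n=10: reaches L-position 8 → W
n=11: reaches L-position 0 → W
n=12: only reaches 9(W), 10(W), 11(W), all W → L
n=13: reaches L-position 0 → W
n=14: reaches L-position 12 → W
n=15: reaches L-position 12 → W
From 15, the L positions reachable in one move are: 12.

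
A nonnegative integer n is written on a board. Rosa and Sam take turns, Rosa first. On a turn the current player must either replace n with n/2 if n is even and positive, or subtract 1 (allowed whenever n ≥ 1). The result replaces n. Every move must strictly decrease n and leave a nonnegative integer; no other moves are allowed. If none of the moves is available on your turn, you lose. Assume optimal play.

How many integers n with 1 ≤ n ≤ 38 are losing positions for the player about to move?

Classify positions by backward induction: terminal positions (no move available) are L. From any other position, the mover wins iff some move reaches an L.
n=0: no move → L
n=1: can move to 0, which is L ⇒ W
n=2: the only move is to 1(W), a W ⇒ L
n=3: can move to 2, which is L ⇒ W
n=4: can move to 2, which is L ⇒ W
n=5: the only move is to 4(W), a W ⇒ L
n=6: can move to 5, which is L ⇒ W
n=7: the only move is to 6(W), a W ⇒ L
n=8: can move to 7, which is L ⇒ W
n=9: the only move is to 8(W), a W ⇒ L
n=10: can move to 5, which is L ⇒ W
n=11: the only move is to 10(W), a W ⇒ L
n=12: can move to 11, which is L ⇒ W
n=13: the only move is to 12(W), a W ⇒ L
n=14: can move to 7, which is L ⇒ W
n=15: the only move is to 14(W), a W ⇒ L
n=16: can move to 15, which is L ⇒ W
n=17: the only move is to 16(W), a W ⇒ L
n=18: can move to 9, which is L ⇒ W
n=19: the only move is to 18(W), a W ⇒ L
n=20: can move to 19, which is L ⇒ W
n=21: the only move is to 20(W), a W ⇒ L
n=22: can move to 11, which is L ⇒ W
n=23: the only move is to 22(W), a W ⇒ L
n=24: can move to 23, which is L ⇒ W
n=25: the only move is to 24(W), a W ⇒ L
n=26: can move to 13, which is L ⇒ W
n=27: the only move is to 26(W), a W ⇒ L
n=28: can move to 27, which is L ⇒ W
n=29: the only move is to 28(W), a W ⇒ L
n=30: can move to 15, which is L ⇒ W
n=31: the only move is to 30(W), a W ⇒ L
n=32: can move to 31, which is L ⇒ W
n=33: the only move is to 32(W), a W ⇒ L
n=34: can move to 17, which is L ⇒ W
n=35: the only move is to 34(W), a W ⇒ L
n=36: can move to 35, which is L ⇒ W
n=37: the only move is to 36(W), a W ⇒ L
n=38: can move to 19, which is L ⇒ W
L entries with 1 ≤ n ≤ 38 (n=0 is outside the asked range and is not counted): n = 2, 5, 7, 9, 11, 13, 15, 17, 19, 21, 23, 25, 27, 29, 31, 33, 35, 37; that makes 18.

18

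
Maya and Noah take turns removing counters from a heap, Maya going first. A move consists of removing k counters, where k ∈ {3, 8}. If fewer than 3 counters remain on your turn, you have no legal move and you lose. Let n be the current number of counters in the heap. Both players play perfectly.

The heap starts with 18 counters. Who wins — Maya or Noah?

Build the W/L table. Terminal = L. A non-terminal position is W if it has a move to some L; otherwise it is L.
n=0: no move → L
n=1: no move → L
n=2: no move → L
n=3: reaches L-position 0 → W
n=4: reaches L-position 1 → W
n=5: reaches L-position 2 → W
n=6: only reaches 3(W), which is W → L
n=7: only reaches 4(W), which is W → L
n=8: reaches L-position 0 → W
n=9: reaches L-position 6 → W
n=10: reaches L-position 7 → W
n=11: only reaches 8(W), 3(W), all W → L
n=12: only reaches 9(W), 4(W), all W → L
n=13: only reaches 10(W), 5(W), all W → L
n=14: reaches L-position 11 → W
n=15: reaches L-position 12 → W
n=16: reaches L-position 13 → W
n=17: only reaches 14(W), 9(W), all W → L
n=18: only reaches 15(W), 10(W), all W → L
The starting position 18 is L: whatever Maya does, the opponent receives a W position.

Noah wins.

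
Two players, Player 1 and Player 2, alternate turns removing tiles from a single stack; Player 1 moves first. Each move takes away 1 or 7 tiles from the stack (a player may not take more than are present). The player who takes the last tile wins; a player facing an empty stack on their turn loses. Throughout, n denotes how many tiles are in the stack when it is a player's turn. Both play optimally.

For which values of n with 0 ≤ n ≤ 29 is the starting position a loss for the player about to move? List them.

0, 2, 4, 6, 8, 10, 12, 14, 16, 18, 20, 22, 24, 26, 28

Build the W/L table. Terminal = L. A non-terminal position is W if it has a move to some L; otherwise it is L.
n=0: no move → L
n=1: W (go to 0, an L position)
n=2: L (sole option 1(W) is W)
n=3: W (go to 2, an L position)
n=4: L (sole option 3(W) is W)
n=5: W (go to 4, an L position)
n=6: L (sole option 5(W) is W)
n=7: W (go to 6, an L position)
n=8: L (options 7(W), 1(W) are all W)
n=9: W (go to 8, an L position)
n=10: L (options 9(W), 3(W) are all W)
n=11: W (go to 10, an L position)
n=12: L (options 11(W), 5(W) are all W)
n=13: W (go to 12, an L position)
n=14: L (options 13(W), 7(W) are all W)
n=15: W (go to 14, an L position)
n=16: L (options 15(W), 9(W) are all W)
n=17: W (go to 16, an L position)
n=18: L (options 17(W), 11(W) are all W)
n=19: W (go to 18, an L position)
n=20: L (options 19(W), 13(W) are all W)
n=21: W (go to 20, an L position)
n=22: L (options 21(W), 15(W) are all W)
n=23: W (go to 22, an L position)
n=24: L (options 23(W), 17(W) are all W)
n=25: W (go to 24, an L position)
n=26: L (options 25(W), 19(W) are all W)
n=27: W (go to 26, an L position)
n=28: L (options 27(W), 21(W) are all W)
n=29: W (go to 28, an L position)
The losing starting values of n are exactly the entries labelled L in this table (15 of them).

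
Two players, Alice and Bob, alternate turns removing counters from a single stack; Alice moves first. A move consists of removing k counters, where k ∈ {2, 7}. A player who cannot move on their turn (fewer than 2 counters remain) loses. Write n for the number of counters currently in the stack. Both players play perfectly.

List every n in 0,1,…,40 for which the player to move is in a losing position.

Compute win/loss labels from the base case upward. A position with no move is L. Any other position is W if it can reach an L in one move, else L.
n=0: no move → L
n=1: no move → L
n=2: →0(L), so W
n=3: →1(L), so W
n=4: →2(W) only, which is W, so L
n=5: →3(W) only, which is W, so L
n=6: →4(L), so W
n=7: →5(L), so W
n=8: →1(L), so W
n=9: →7(W), 2(W) — all W, so L
n=10: →8(W), 3(W) — all W, so L
n=11: →9(L), so W
n=12: →10(L), so W
n=13: →11(W), 6(W) — all W, so L
n=14: →12(W), 7(W) — all W, so L
n=15: →13(L), so W
n=16: →14(L), so W
n=17: →10(L), so W
n=18: →16(W), 11(W) — all W, so L
n=19: →17(W), 12(W) — all W, so L
n=20: →18(L), so W
n=21: →19(L), so W
n=22: →20(W), 15(W) — all W, so L
n=23: →21(W), 16(W) — all W, so L
n=24: →22(L), so W
n=25: →23(L), so W
n=26: →19(L), so W
n=27: →25(W), 20(W) — all W, so L
n=28: →26(W), 21(W) — all W, so L
n=29: →27(L), so W
n=30: →28(L), so W
n=31: →29(W), 24(W) — all W, so L
n=32: →30(W), 25(W) — all W, so L
n=33: →31(L), so W
n=34: →32(L), so W
n=35: →28(L), so W
n=36: →34(W), 29(W) — all W, so L
n=37: →35(W), 30(W) — all W, so L
n=38: →36(L), so W
n=39: →37(L), so W
n=40: →38(W), 33(W) — all W, so L
The losing starting values of n are exactly the entries labelled L in this table (19 of them).

0, 1, 4, 5, 9, 10, 13, 14, 18, 19, 22, 23, 27, 28, 31, 32, 36, 37, 40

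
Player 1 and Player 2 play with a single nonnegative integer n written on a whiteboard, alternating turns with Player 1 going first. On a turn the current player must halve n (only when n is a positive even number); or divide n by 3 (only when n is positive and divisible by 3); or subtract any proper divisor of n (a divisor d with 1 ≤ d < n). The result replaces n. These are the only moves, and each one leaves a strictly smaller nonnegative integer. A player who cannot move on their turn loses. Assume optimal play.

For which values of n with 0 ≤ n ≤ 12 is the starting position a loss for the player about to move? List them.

0, 1, 4, 7, 9, 11

Label each position W (a win for the player to move) or L (a loss). A position with no legal move is L; any other position is W exactly when some move reaches an L, and L when every move reaches a W.
n=0: no move → L
n=1: no move → L
n=2: can move to 1, which is L ⇒ W
n=3: can move to 1, which is L ⇒ W
n=4: moves to 2(W), 3(W); every one is W ⇒ L
n=5: can move to 4, which is L ⇒ W
n=6: can move to 4, which is L ⇒ W
n=7: the only move is to 6(W), a W ⇒ L
n=8: can move to 4, which is L ⇒ W
n=9: moves to 3(W), 6(W), 8(W); every one is W ⇒ L
n=10: can move to 9, which is L ⇒ W
n=11: the only move is to 10(W), a W ⇒ L
n=12: can move to 4, which is L ⇒ W
Reading off the rows marked L gives the requested list; there are 6 such values of n.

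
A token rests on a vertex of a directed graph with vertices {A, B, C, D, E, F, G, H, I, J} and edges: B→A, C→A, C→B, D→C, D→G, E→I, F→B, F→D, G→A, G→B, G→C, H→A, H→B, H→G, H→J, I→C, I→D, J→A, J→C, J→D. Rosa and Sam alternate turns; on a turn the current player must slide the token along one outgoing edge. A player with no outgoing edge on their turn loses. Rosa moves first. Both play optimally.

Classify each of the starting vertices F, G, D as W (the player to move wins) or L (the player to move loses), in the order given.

Use the standard recursion: the mover loses at a terminal position; elsewhere, the mover wins exactly when some move hands the opponent an L position.
Every edge goes from a vertex to one that appears earlier in the order A, B, C, G, D, F, J, H, I, E, so processing vertices in that order labels each vertex after all of its successors.
A: no outgoing edge → L
B: can move to A, which is L ⇒ W
C: can move to A, which is L ⇒ W
G: can move to A, which is L ⇒ W
D: moves to G(W), C(W); every one is W ⇒ L
F: can move to D, which is L ⇒ W
J: can move to D, which is L ⇒ W
H: can move to A, which is L ⇒ W
I: can move to D, which is L ⇒ W
E: the only move is to I(W), a W ⇒ L

F: W, G: W, D: L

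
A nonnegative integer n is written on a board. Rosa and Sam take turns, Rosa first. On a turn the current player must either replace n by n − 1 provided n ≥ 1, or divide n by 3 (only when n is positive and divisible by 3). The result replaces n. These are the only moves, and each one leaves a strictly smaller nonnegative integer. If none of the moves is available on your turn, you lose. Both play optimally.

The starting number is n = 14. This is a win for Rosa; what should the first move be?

Positions with no move are L. A position that does have a move is losing for the player to move precisely when every available move leads to a winning position for the opponent. Fill in the labels:
n=0: no move → L
n=1: reaches L-position 0 → W
n=2: only reaches 1(W), which is W → L
n=3: reaches L-position 2 → W
n=4: only reaches 3(W), which is W → L
n=5: reaches L-position 4 → W
n=6: reaches L-position 2 → W
n=7: only reaches 6(W), which is W → L
n=8: reaches L-position 7 → W
n=9: only reaches 3(W), 8(W), all W → L
n=10: reaches L-position 9 → W
n=11: only reaches 10(W), which is W → L
n=12: reaches L-position 4 → W
n=13: only reaches 12(W), which is W → L
n=14: reaches L-position 13 → W
From 14, the L positions reachable in one move are: 13.

Move to 13.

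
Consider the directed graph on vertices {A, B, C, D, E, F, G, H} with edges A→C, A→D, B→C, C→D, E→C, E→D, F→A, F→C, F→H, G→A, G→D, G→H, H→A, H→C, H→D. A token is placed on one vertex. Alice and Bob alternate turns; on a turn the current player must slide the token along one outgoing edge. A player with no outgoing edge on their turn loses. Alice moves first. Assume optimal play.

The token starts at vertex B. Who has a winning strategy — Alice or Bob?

Bob wins.

Classify positions by backward induction: terminal positions (no move available) are L. From any other position, the mover wins iff some move reaches an L.
Every edge goes from a vertex to one that appears earlier in the order D, C, A, H, E, F, G, B, so processing vertices in that order labels each vertex after all of its successors.
D: no outgoing edge → L
C: W (go to D, an L position)
A: W (go to D, an L position)
H: W (go to D, an L position)
E: W (go to D, an L position)
F: L (options H(W), A(W), C(W) are all W)
G: W (go to D, an L position)
B: L (sole option C(W) is W)
Every move from B reaches a W position, so the mover loses.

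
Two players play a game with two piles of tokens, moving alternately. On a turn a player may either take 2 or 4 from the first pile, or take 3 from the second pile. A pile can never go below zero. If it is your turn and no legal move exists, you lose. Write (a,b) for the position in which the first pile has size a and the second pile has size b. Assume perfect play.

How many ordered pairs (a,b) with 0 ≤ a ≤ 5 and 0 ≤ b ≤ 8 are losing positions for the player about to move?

Use the standard recursion: the mover loses at a terminal position; elsewhere, the mover wins exactly when some move hands the opponent an L position.
Every move lowers a or b (never raises either), so fill the grid row by row in increasing a, and left to right within a row: each cell's successors are then already labelled.
      b=0  b=1  b=2  b=3  b=4  b=5  b=6  b=7  b=8
a=0:    L    L    L    W    W    W    L    L    L
a=1:    L    L    L    W    W    W    L    L    L
a=2:    W    W    W    L    L    L    W    W    W
a=3:    W    W    W    L    L    L    W    W    W
a=4:    W    W    W    W    W    W    W    W    W
a=5:    W    W    W    W    W    W    W    W    W
Cells with no legal move (terminal, hence L): (0,0), (0,1), (0,2), (1,0), (1,1), (1,2).
The remaining L cells, each justified by listing all of its moves:
(0,6): the only move is to (0,3)(W), a W ⇒ L
(0,7): the only move is to (0,4)(W), a W ⇒ L
(0,8): the only move is to (0,5)(W), a W ⇒ L
(1,6): the only move is to (1,3)(W), a W ⇒ L
(1,7): the only move is to (1,4)(W), a W ⇒ L
(1,8): the only move is to (1,5)(W), a W ⇒ L
(2,3): moves to (0,3)(W), (2,0)(W); every one is W ⇒ L
(2,4): moves to (0,4)(W), (2,1)(W); every one is W ⇒ L
(2,5): moves to (0,5)(W), (2,2)(W); every one is W ⇒ L
(3,3): moves to (1,3)(W), (3,0)(W); every one is W ⇒ L
(3,4): moves to (1,4)(W), (3,1)(W); every one is W ⇒ L
(3,5): moves to (1,5)(W), (3,2)(W); every one is W ⇒ L
Every other cell has at least one move into one of the L cells above, so it is W.
L cells per row: a=0: 6, a=1: 6, a=2: 3, a=3: 3, a=4: 0, a=5: 0; total 18.

18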